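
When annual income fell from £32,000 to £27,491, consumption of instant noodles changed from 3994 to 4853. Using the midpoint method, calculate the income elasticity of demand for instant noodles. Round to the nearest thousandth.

-1.281

%ΔQ = (4853 − 3994)/[(3994+4853)/2] = 859/4423.5 ≈ 0.1942.
%ΔM = (27,491 − 32,000)/[(32,000+27,491)/2] = -4509/29745.5 ≈ -0.1516.
E_I = %ΔQ/%ΔM ≈ -1.281.
E_I < 0: inferior good.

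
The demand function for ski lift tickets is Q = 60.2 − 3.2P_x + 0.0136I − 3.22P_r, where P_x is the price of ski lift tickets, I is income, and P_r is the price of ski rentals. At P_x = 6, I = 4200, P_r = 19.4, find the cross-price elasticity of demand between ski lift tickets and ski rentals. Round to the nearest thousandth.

Q = 60.2 − 3.2(6) + 0.0136(4200) − 3.22(19.4) = 60.2 − 19.2 + 57.12 − 62.468 = 35.652.
∂Q/∂P_r = −3.22, so E_xy = -3.22·(19.4/35.652) ≈ -1.752.
E_xy < 0: the goods are complements.

-1.752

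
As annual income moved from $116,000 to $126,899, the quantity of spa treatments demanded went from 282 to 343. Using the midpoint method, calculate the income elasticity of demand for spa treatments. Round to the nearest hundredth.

%ΔQ = (343 − 282)/[(282+343)/2] = 61/312.5 ≈ 0.1952.
%ΔM = (126,899 − 116,000)/[(116,000+126,899)/2] = 10899/121449.5 ≈ 0.0897.
E_I = %ΔQ/%ΔM ≈ 2.18.
E_I > 1: normal good (luxury).

2.18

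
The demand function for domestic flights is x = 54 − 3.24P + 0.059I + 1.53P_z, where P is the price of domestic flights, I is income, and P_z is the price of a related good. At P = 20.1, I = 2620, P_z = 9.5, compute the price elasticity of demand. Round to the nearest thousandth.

First evaluate x: 54 − 3.24(20.1) + 0.059(2620) + 1.53(9.5) = 54 − 65.124 + 154.58 + 14.535 = 157.991.
∂x/∂P = −3.24, so E_p = (−3.24)·(20.1/157.991) ≈ -0.412.
|E_p| < 1: demand is inelastic.

-0.412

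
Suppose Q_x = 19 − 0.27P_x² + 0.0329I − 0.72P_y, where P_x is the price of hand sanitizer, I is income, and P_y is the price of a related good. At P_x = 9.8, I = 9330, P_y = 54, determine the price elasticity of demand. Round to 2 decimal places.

Substituting, Q_x = 19 − 0.27(9.8)² + 0.0329(9330) − 0.72(54) = 19 − 25.9308 + 306.957 − 38.88 = 261.1462.
∂Q_x/∂P_x = −2·0.27·P_x = -5.292, so E_p = -5.292·(9.8/261.1462) ≈ -0.20.
|E_p| < 1: demand is inelastic.

-0.20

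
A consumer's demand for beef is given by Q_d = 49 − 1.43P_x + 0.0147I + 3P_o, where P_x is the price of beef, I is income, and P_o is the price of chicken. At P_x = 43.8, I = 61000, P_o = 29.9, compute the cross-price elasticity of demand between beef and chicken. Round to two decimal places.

0.09

First evaluate Q_d: 49 − 1.43(43.8) + 0.0147(61000) + 3(29.9) = 49 − 62.634 + 896.7 + 89.7 = 972.766.
∂Q_d/∂P_o = +3, so E_xy = 3·(29.9/972.766) ≈ 0.09.
E_xy > 0: the goods are substitutes.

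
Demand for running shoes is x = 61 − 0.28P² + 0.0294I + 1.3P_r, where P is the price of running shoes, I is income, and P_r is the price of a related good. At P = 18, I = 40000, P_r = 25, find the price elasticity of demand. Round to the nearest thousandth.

-0.154

First evaluate x: 61 − 0.28(18)² + 0.0294(40000) + 1.3(25) = 61 − 90.72 + 1176 + 32.5 = 1178.78.
∂x/∂P = −2·0.28·P = -10.08, so E_p = -10.08·(18/1178.78) ≈ -0.154.
|E_p| < 1: demand is inelastic.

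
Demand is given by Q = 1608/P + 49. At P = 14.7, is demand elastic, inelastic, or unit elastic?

inelastic

At P = 14.7, Q = 158.3878.
dQ/dP = −1608/P² = −7.4413.
Point elasticity E = (dQ/dP)·(P/Q) = -7.4413 × 14.7/158.3878 ≈ -0.691.
|E| ≈ 0.691 < 1, so demand is inelastic.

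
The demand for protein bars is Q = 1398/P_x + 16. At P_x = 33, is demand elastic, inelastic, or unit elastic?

At P_x = 33, Q = 58.3636.
dQ/dP_x = −1398/P_x² = −1.2837.
Point elasticity E = (dQ/dP_x)·(P_x/Q) = -1.2837 × 33/58.3636 ≈ -0.726.
|E| ≈ 0.726 < 1, so demand is inelastic.

inelastic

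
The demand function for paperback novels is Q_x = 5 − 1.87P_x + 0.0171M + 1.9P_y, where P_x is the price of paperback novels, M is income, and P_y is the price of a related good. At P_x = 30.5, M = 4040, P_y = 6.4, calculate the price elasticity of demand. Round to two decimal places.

Q_x = 5 − 1.87(30.5) + 0.0171(4040) + 1.9(6.4) = 5 − 57.035 + 69.084 + 12.16 = 29.209.
∂Q_x/∂P_x = −1.87, so E_p = (−1.87)·(30.5/29.209) ≈ -1.95.
|E_p| > 1: demand is elastic.

-1.95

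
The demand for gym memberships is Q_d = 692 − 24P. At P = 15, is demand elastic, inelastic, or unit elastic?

elastic

At P = 15, Q_d = 332.
dQ_d/dP = −24.
Point elasticity E = (dQ_d/dP)·(P/Q_d) = -24 × 15/332 ≈ -1.084.
|E| ≈ 1.084 > 1, so demand is elastic.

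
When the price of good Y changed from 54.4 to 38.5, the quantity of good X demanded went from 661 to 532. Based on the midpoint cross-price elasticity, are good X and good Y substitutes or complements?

substitutes

%ΔQ_x = (532 − 661)/[(661+532)/2] = -129/596.5 ≈ -0.2163.
%ΔP_y = (38.5 − 54.4)/[(54.4+38.5)/2] ≈ -0.3423.
E_xy = -0.2163/-0.3423 ≈ 0.632.
E_xy > 0, so the goods are substitutes.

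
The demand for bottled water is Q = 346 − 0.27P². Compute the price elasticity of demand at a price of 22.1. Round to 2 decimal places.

At P = 22.1, Q = 214.1293.
dQ/dP = −2·0.27·P = −11.934.
Point elasticity E = (dQ/dP)·(P/Q) = -11.934 × 22.1/214.1293 ≈ -1.23.
|E| > 1, so demand is elastic at this price.

-1.23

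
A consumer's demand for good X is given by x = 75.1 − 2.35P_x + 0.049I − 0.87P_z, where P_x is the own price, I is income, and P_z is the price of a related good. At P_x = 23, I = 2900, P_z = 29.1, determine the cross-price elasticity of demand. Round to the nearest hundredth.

-0.18

Evaluating quantity at (P_x, I, P_z) gives x = 75.1 − 2.35(23) + 0.049(2900) − 0.87(29.1) = 75.1 − 54.05 + 142.1 − 25.317 = 137.833.
∂x/∂P_z = −0.87, so E_xy = -0.87·(29.1/137.833) ≈ -0.18.
E_xy < 0: the goods are complements.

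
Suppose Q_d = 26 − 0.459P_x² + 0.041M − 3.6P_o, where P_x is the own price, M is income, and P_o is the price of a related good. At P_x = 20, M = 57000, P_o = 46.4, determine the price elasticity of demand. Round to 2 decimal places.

-0.18

At the given point, Q_d = 26 − 0.459(20)² + 0.041(57000) − 3.6(46.4) = 26 − 183.6 + 2337 − 167.04 = 2012.36.
∂Q_d/∂P_x = −2·0.459·P_x = -18.36, so E_p = -18.36·(20/2012.36) ≈ -0.18.
|E_p| < 1: demand is inelastic.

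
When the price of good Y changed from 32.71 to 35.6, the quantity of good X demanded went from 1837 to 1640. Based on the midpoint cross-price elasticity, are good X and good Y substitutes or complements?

%ΔQ_x = (1640 − 1837)/[(1837+1640)/2] = -197/1738.5 ≈ -0.1133.
%ΔP_y = (35.6 − 32.71)/[(32.71+35.6)/2] ≈ 0.0846.
E_xy = -0.1133/0.0846 ≈ -1.339.
E_xy < 0, so the goods are complements.

complements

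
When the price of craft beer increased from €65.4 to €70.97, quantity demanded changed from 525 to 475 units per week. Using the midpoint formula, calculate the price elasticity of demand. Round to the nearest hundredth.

%Δq = (475 − 525)/[(525 + 475)/2] = -50/500 ≈ -0.1000.
%ΔP = (70.97 − 65.4)/[(65.4 + 70.97)/2] = 5.57/68.185 ≈ 0.0817.
Arc elasticity E = %Δq/%ΔP ≈ -0.1000/0.0817 ≈ -1.22.
|E| > 1: demand is elastic over this range.

-1.22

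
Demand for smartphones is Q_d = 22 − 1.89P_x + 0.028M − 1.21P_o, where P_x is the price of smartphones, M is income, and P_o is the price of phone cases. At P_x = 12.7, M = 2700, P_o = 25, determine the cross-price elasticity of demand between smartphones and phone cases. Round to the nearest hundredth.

First evaluate Q_d: 22 − 1.89(12.7) + 0.028(2700) − 1.21(25) = 22 − 24.003 + 75.6 − 30.25 = 43.347.
∂Q_d/∂P_o = −1.21, so E_xy = -1.21·(25/43.347) ≈ -0.70.
E_xy < 0: the goods are complements.

-0.70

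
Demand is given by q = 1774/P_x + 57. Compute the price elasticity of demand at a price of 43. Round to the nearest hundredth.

-0.42

At P_x = 43, q = 98.2558.
dq/dP_x = −1774/P_x² = −0.9594.
Point elasticity E = (dq/dP_x)·(P_x/q) = -0.9594 × 43/98.2558 ≈ -0.42.
|E| < 1, so demand is inelastic at this price.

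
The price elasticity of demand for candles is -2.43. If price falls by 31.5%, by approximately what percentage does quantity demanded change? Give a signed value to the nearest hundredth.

%ΔQ ≈ E × %ΔP = (-2.43) × (-31.5%) ≈ 76.55%.

76.55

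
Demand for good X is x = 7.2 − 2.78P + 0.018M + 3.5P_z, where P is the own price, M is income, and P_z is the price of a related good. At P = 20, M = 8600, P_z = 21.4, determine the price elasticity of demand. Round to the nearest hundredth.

Evaluating quantity at (P, M, P_z) gives x = 7.2 − 2.78(20) + 0.018(8600) + 3.5(21.4) = 7.2 − 55.6 + 154.8 + 74.9 = 181.3.
∂x/∂P = −2.78, so E_p = (−2.78)·(20/181.3) ≈ -0.31.
|E_p| < 1: demand is inelastic.

-0.31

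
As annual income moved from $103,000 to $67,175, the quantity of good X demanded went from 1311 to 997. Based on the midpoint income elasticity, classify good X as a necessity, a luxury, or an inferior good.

%ΔQ = (997 − 1311)/[(1311+997)/2] = -314/1154 ≈ -0.2721.
%ΔI = (67,175 − 103,000)/[(103,000+67,175)/2] = -35825/85087.5 ≈ -0.4210.
E_I = %ΔQ/%ΔI ≈ 0.646.
E_I ∈ (0,1): normal good (necessity).

necessity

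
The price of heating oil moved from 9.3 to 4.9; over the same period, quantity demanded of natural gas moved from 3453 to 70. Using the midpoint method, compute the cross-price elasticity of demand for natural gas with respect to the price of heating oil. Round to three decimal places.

%ΔQ_x = (70 − 3453)/[(3453+70)/2] = -3383/1761.5 ≈ -1.9205.
%ΔP_y = (4.9 − 9.3)/[(9.3+4.9)/2] ≈ -0.6197.
E_xy = -1.9205/-0.6197 ≈ 3.099.
E_xy > 0, so natural gas and heating oil are substitutes.

3.099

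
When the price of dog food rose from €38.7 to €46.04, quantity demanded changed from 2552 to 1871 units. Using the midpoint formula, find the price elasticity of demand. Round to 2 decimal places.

%Δq = (1871 − 2552)/[(2552 + 1871)/2] = -681/2211.5 ≈ -0.3079.
%Δp = (46.04 − 38.7)/[(38.7 + 46.04)/2] = 7.34/42.37 ≈ 0.1732.
Arc elasticity E = %Δq/%Δp ≈ -0.3079/0.1732 ≈ -1.78.
|E| > 1: demand is elastic over this range.

-1.78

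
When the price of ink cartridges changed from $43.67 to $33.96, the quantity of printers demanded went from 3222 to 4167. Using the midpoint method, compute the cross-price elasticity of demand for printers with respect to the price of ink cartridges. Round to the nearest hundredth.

%ΔQ_x = (4167 − 3222)/[(3222+4167)/2] = 945/3694.5 ≈ 0.2558.
%ΔP_y = (33.96 − 43.67)/[(43.67+33.96)/2] ≈ -0.2502.
E_xy = 0.2558/-0.2502 ≈ -1.02.
E_xy < 0, so printers and ink cartridges are complements.

-1.02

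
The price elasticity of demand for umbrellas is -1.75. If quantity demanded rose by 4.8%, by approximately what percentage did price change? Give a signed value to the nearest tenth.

-2.7

%ΔQ ≈ E × %ΔP ⇒ %ΔP = %ΔQ / E = (4.8%)/(-1.75) ≈ -2.7%.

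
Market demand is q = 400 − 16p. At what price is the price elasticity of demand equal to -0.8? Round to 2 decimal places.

Set −bp/(a − bp) = −0.8 ⇒ bp = 0.8(a − bp) ⇒ bp(1+0.8) = 0.8·a.
p = 0.8·400/(16·1.8) ≈ 11.11.

11.11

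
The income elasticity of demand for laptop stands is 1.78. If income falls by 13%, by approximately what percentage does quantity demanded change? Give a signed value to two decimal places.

%ΔQ ≈ E × %ΔI = (1.78) × (-13%) = -23.14%.

-23.14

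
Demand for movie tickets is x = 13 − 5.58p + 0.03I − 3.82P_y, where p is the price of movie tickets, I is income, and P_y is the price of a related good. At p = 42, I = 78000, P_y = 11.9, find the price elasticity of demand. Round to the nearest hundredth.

x = 13 − 5.58(42) + 0.03(78000) − 3.82(11.9) = 13 − 234.36 + 2340 − 45.458 = 2073.182.
∂x/∂p = −5.58, so E_p = (−5.58)·(42/2073.182) ≈ -0.11.
|E_p| < 1: demand is inelastic.

-0.11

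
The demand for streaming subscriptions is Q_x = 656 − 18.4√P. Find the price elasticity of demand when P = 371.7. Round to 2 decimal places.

At P = 371.7, Q_x = 301.2568.
dQ_x/dP = −18.4/(2√P) = −18.4/(2·19.2795).
Point elasticity E = (dQ_x/dP)·(P/Q_x) = -0.4772 × 371.7/301.2568 ≈ -0.59.
|E| < 1, so demand is inelastic at this price.

-0.59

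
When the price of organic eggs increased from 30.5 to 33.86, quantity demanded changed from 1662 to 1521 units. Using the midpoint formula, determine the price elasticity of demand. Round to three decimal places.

%ΔQ = (1521 − 1662)/[(1662 + 1521)/2] = -141/1591.5 ≈ -0.0886.
%Δp = (33.86 − 30.5)/[(30.5 + 33.86)/2] = 3.36/32.18 ≈ 0.1044.
Arc elasticity E = %ΔQ/%Δp ≈ -0.0886/0.1044 ≈ -0.849.
|E| < 1: demand is inelastic over this range.

-0.849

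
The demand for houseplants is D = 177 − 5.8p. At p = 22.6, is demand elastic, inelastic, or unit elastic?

elastic

At p = 22.6, D = 45.92.
dD/dp = −5.8.
Point elasticity E = (dD/dp)·(p/D) = -5.8 × 22.6/45.92 ≈ -2.855.
|E| ≈ 2.855 > 1, so demand is elastic.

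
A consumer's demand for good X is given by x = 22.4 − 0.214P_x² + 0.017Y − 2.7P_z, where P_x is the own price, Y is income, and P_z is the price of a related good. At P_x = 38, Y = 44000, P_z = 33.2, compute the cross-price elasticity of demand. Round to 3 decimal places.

-0.241

At the given point, x = 22.4 − 0.214(38)² + 0.017(44000) − 2.7(33.2) = 22.4 − 309.016 + 748 − 89.64 = 371.744.
∂x/∂P_z = −2.7, so E_xy = -2.7·(33.2/371.744) ≈ -0.241.
E_xy < 0: the goods are complements.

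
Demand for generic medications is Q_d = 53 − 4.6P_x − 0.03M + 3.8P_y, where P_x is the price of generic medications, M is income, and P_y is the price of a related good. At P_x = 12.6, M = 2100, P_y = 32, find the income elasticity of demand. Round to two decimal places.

Substituting, Q_d = 53 − 4.6(12.6) − 0.03(2100) + 3.8(32) = 53 − 57.96 − 63 + 121.6 = 53.64.
∂Q_d/∂M = −0.03, so E_I = -0.03·(2100/53.64) ≈ -1.17.
E_I < 0: inferior good.

-1.17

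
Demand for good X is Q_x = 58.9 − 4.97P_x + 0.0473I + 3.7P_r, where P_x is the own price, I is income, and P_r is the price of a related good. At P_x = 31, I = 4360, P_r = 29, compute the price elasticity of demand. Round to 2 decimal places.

Substituting, Q_x = 58.9 − 4.97(31) + 0.0473(4360) + 3.7(29) = 58.9 − 154.07 + 206.228 + 107.3 = 218.358.
∂Q_x/∂P_x = −4.97, so E_p = (−4.97)·(31/218.358) ≈ -0.71.
|E_p| < 1: demand is inelastic.

-0.71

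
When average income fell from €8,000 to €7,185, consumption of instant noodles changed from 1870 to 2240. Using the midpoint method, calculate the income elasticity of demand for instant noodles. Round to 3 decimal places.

-1.677

%ΔQ = (2240 − 1870)/[(1870+2240)/2] = 370/2055 ≈ 0.1800.
%ΔI = (7,185 − 8,000)/[(8,000+7,185)/2] = -815/7592.5 ≈ -0.1073.
E_I = %ΔQ/%ΔI ≈ -1.677.
E_I < 0: inferior good.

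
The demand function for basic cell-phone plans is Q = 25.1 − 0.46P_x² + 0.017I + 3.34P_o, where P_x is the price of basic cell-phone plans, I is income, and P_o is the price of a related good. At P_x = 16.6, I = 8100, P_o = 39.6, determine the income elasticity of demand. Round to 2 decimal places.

Evaluating quantity at (P_x, I, P_o) gives Q = 25.1 − 0.46(16.6)² + 0.017(8100) + 3.34(39.6) = 25.1 − 126.7576 + 137.7 + 132.264 = 168.3064.
∂Q/∂I = +0.017, so E_I = 0.017·(8100/168.3064) ≈ 0.82.
E_I ∈ (0,1): normal good (necessity).

0.82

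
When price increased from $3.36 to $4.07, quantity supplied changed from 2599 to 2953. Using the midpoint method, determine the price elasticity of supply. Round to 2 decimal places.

0.67

%Δq = (2953 − 2599)/[(2599 + 2953)/2] = 354/2776 ≈ 0.1275.
%ΔP = (4.07 − 3.36)/[(3.36 + 4.07)/2] = 0.71/3.715 ≈ 0.1911.
Arc elasticity E = %Δq/%ΔP ≈ 0.1275/0.1911 ≈ 0.67.
|E| < 1: supply is inelastic over this range.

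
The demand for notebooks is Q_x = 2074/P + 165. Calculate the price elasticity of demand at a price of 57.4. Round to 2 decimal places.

-0.18

At P = 57.4, Q_x = 201.1324.
dQ_x/dP = −2074/P² = −0.6295.
Point elasticity E = (dQ_x/dP)·(P/Q_x) = -0.6295 × 57.4/201.1324 ≈ -0.18.
|E| < 1, so demand is inelastic at this price.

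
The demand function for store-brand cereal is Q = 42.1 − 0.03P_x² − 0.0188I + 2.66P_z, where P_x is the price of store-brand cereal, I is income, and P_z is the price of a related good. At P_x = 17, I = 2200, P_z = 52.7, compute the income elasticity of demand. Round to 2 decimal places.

Q = 42.1 − 0.03(17)² − 0.0188(2200) + 2.66(52.7) = 42.1 − 8.67 − 41.36 + 140.182 = 132.252.
∂Q/∂I = −0.0188, so E_I = -0.0188·(2200/132.252) ≈ -0.31.
E_I < 0: inferior good.

-0.31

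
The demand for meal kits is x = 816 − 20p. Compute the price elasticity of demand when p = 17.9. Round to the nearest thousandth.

-0.782

At p = 17.9, x = 458.
dx/dp = −20.
Point elasticity E = (dx/dp)·(p/x) = -20 × 17.9/458 ≈ -0.782.
|E| < 1, so demand is inelastic at this price.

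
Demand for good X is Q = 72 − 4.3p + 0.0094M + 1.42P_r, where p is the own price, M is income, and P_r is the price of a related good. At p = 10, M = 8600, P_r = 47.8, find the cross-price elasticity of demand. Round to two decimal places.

0.38

Substituting, Q = 72 − 4.3(10) + 0.0094(8600) + 1.42(47.8) = 72 − 43 + 80.84 + 67.876 = 177.716.
∂Q/∂P_r = +1.42, so E_xy = 1.42·(47.8/177.716) ≈ 0.38.
E_xy > 0: the goods are substitutes.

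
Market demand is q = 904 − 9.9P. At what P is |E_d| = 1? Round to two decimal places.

45.66

For linear demand q = a − bP, E = −bP/(a − bP). |E| = 1 ⇒ bP = a − bP ⇒ P = a/(2b).
P = 904/(2·9.9) ≈ 45.66.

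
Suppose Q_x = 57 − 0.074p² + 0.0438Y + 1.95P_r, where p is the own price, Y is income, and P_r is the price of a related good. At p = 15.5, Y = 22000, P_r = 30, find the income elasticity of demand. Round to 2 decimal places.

Substituting, Q_x = 57 − 0.074(15.5)² + 0.0438(22000) + 1.95(30) = 57 − 17.7785 + 963.6 + 58.5 = 1061.3215.
∂Q_x/∂Y = +0.0438, so E_I = 0.0438·(22000/1061.3215) ≈ 0.91.
E_I ∈ (0,1): normal good (necessity).

0.91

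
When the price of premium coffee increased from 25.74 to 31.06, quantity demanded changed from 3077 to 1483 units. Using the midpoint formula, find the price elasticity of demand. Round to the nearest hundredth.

%ΔQ = (1483 − 3077)/[(3077 + 1483)/2] = -1594/2280 ≈ -0.6991.
%ΔP = (31.06 − 25.74)/[(25.74 + 31.06)/2] = 5.32/28.4 ≈ 0.1873.
Arc elasticity E = %ΔQ/%ΔP ≈ -0.6991/0.1873 ≈ -3.73.
|E| > 1: demand is elastic over this range.

-3.73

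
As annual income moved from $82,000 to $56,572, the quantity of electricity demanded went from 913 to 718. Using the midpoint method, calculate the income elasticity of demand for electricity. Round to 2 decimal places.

%ΔQ = (718 − 913)/[(913+718)/2] = -195/815.5 ≈ -0.2391.
%ΔM = (56,572 − 82,000)/[(82,000+56,572)/2] = -25428/69286 ≈ -0.3670.
E_I = %ΔQ/%ΔM ≈ 0.65.
E_I ∈ (0,1): normal good (necessity).

0.65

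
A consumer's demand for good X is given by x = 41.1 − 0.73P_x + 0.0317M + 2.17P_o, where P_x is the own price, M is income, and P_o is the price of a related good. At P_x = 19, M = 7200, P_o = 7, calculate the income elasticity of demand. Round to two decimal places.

Substituting, x = 41.1 − 0.73(19) + 0.0317(7200) + 2.17(7) = 41.1 − 13.87 + 228.24 + 15.19 = 270.66.
∂x/∂M = +0.0317, so E_I = 0.0317·(7200/270.66) ≈ 0.84.
E_I ∈ (0,1): normal good (necessity).

0.84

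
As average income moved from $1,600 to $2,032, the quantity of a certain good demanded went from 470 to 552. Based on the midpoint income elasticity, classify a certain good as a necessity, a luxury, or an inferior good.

necessity

%ΔQ = (552 − 470)/[(470+552)/2] = 82/511 ≈ 0.1605.
%ΔM = (2,032 − 1,600)/[(1,600+2,032)/2] = 432/1816 ≈ 0.2379.
E_I = %ΔQ/%ΔM ≈ 0.675.
E_I ∈ (0,1): normal good (necessity).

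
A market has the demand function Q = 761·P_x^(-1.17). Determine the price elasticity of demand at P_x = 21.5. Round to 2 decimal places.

-1.17

For a Cobb–Douglas (constant-elasticity) form Q = A·P_x^α·…, the elasticity with respect to P_x equals the exponent α at every point.
Here the exponent on P_x is -1.17, so the price elasticity of demand is -1.17.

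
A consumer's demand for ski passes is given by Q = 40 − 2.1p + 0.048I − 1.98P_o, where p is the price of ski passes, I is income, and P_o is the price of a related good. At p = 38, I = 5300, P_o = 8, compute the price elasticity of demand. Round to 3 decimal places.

-0.401

Substituting, Q = 40 − 2.1(38) + 0.048(5300) − 1.98(8) = 40 − 79.8 + 254.4 − 15.84 = 198.76.
∂Q/∂p = −2.1, so E_p = (−2.1)·(38/198.76) ≈ -0.401.
|E_p| < 1: demand is inelastic.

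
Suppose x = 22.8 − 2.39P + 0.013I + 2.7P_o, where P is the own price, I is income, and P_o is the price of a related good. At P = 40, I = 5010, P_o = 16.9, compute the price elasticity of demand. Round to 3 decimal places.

-2.518

At the given point, x = 22.8 − 2.39(40) + 0.013(5010) + 2.7(16.9) = 22.8 − 95.6 + 65.13 + 45.63 = 37.96.
∂x/∂P = −2.39, so E_p = (−2.39)·(40/37.96) ≈ -2.518.
|E_p| > 1: demand is elastic.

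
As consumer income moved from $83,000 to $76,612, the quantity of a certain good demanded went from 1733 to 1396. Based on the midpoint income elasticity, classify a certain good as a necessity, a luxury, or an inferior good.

luxury

%ΔQ = (1396 − 1733)/[(1733+1396)/2] = -337/1564.5 ≈ -0.2154.
%ΔM = (76,612 − 83,000)/[(83,000+76,612)/2] = -6388/79806 ≈ -0.0800.
E_I = %ΔQ/%ΔM ≈ 2.691.
E_I > 1: normal good (luxury).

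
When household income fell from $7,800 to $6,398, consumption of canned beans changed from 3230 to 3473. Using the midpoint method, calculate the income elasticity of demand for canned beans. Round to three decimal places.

%ΔQ = (3473 − 3230)/[(3230+3473)/2] = 243/3351.5 ≈ 0.0725.
%ΔI = (6,398 − 7,800)/[(7,800+6,398)/2] = -1402/7099 ≈ -0.1975.
E_I = %ΔQ/%ΔI ≈ -0.367.
E_I < 0: inferior good.

-0.367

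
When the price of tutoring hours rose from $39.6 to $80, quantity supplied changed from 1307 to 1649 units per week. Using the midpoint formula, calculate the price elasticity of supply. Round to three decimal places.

%ΔQ = (1649 − 1307)/[(1307 + 1649)/2] = 342/1478 ≈ 0.2314.
%Δp = (80 − 39.6)/[(39.6 + 80)/2] = 40.4/59.8 ≈ 0.6756.
Arc elasticity E = %ΔQ/%Δp ≈ 0.2314/0.6756 ≈ 0.343.
|E| < 1: supply is inelastic over this range.

0.343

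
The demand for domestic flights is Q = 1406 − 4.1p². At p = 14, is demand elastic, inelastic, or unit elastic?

At p = 14, Q = 602.4.
dQ/dp = −2·4.1·p = −114.8.
Point elasticity E = (dQ/dp)·(p/Q) = -114.8 × 14/602.4 ≈ -2.668.
|E| ≈ 2.668 > 1, so demand is elastic.

elastic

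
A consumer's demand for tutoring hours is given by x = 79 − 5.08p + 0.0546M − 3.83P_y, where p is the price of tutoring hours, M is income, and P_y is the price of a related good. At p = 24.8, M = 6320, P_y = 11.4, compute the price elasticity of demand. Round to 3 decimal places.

x = 79 − 5.08(24.8) + 0.0546(6320) − 3.83(11.4) = 79 − 125.984 + 345.072 − 43.662 = 254.426.
∂x/∂p = −5.08, so E_p = (−5.08)·(24.8/254.426) ≈ -0.495.
|E_p| < 1: demand is inelastic.

-0.495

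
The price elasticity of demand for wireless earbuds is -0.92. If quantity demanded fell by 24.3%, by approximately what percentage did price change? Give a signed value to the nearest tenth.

%ΔQ ≈ E × %ΔP ⇒ %ΔP = %ΔQ / E = (-24.3%)/(-0.92) ≈ 26.4%.

26.4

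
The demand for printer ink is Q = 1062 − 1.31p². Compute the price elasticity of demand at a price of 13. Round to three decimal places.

-0.527

At p = 13, Q = 840.61.
dQ/dp = −2·1.31·p = −34.06.
Point elasticity E = (dQ/dp)·(p/Q) = -34.06 × 13/840.61 ≈ -0.527.
|E| < 1, so demand is inelastic at this price.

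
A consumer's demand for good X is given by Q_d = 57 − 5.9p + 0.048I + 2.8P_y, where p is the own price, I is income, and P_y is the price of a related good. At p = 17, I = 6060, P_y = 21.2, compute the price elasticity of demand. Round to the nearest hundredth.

-0.33

At the given point, Q_d = 57 − 5.9(17) + 0.048(6060) + 2.8(21.2) = 57 − 100.3 + 290.88 + 59.36 = 306.94.
∂Q_d/∂p = −5.9, so E_p = (−5.9)·(17/306.94) ≈ -0.33.
|E_p| < 1: demand is inelastic.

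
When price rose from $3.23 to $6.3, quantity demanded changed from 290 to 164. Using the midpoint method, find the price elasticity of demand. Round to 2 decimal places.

-0.86

%Δq = (164 − 290)/[(290 + 164)/2] = -126/227 ≈ -0.5551.
%ΔP = (6.3 − 3.23)/[(3.23 + 6.3)/2] = 3.07/4.765 ≈ 0.6443.
Arc elasticity E = %Δq/%ΔP ≈ -0.5551/0.6443 ≈ -0.86.
|E| < 1: demand is inelastic over this range.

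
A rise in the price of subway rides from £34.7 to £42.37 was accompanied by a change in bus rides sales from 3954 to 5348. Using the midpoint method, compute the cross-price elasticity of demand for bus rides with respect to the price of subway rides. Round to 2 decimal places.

%ΔQ_x = (5348 − 3954)/[(3954+5348)/2] = 1394/4651 ≈ 0.2997.
%ΔP_y = (42.37 − 34.7)/[(34.7+42.37)/2] ≈ 0.1990.
E_xy = 0.2997/0.1990 ≈ 1.51.
E_xy > 0, so bus rides and subway rides are substitutes.

1.51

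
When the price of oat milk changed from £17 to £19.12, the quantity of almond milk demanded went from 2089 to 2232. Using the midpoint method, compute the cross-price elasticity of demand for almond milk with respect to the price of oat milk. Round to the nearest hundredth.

0.56

%ΔQ_x = (2232 − 2089)/[(2089+2232)/2] = 143/2160.5 ≈ 0.0662.
%ΔP_y = (19.12 − 17)/[(17+19.12)/2] ≈ 0.1174.
E_xy = 0.0662/0.1174 ≈ 0.56.
E_xy > 0, so almond milk and oat milk are substitutes.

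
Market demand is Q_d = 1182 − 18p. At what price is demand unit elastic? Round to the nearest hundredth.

For linear demand Q_d = a − bp, E = −bp/(a − bp). |E| = 1 ⇒ bp = a − bp ⇒ p = a/(2b).
p = 1182/(2·18) ≈ 32.83.

32.83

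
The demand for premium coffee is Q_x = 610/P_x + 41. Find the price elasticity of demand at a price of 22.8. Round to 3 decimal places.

-0.395

At P_x = 22.8, Q_x = 67.7544.
dQ_x/dP_x = −610/P_x² = −1.1734.
Point elasticity E = (dQ_x/dP_x)·(P_x/Q_x) = -1.1734 × 22.8/67.7544 ≈ -0.395.
|E| < 1, so demand is inelastic at this price.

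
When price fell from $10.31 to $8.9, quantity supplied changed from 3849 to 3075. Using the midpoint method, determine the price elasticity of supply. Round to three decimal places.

1.523

%ΔQ = (3075 − 3849)/[(3849 + 3075)/2] = -774/3462 ≈ -0.2236.
%ΔP = (8.9 − 10.31)/[(10.31 + 8.9)/2] = -1.41/9.605 ≈ -0.1468.
Arc elasticity E = %ΔQ/%ΔP ≈ -0.2236/-0.1468 ≈ 1.523.
|E| > 1: supply is elastic over this range.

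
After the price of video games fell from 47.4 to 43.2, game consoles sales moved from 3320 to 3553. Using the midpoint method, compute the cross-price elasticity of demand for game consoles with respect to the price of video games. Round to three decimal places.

-0.731

%ΔQ_x = (3553 − 3320)/[(3320+3553)/2] = 233/3436.5 ≈ 0.0678.
%ΔP_y = (43.2 − 47.4)/[(47.4+43.2)/2] ≈ -0.0927.
E_xy = 0.0678/-0.0927 ≈ -0.731.
E_xy < 0, so game consoles and video games are complements.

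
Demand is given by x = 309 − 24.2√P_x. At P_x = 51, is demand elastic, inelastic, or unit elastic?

At P_x = 51, x = 136.1774.
dx/dP_x = −24.2/(2√P_x) = −24.2/(2·7.1414).
Point elasticity E = (dx/dP_x)·(P_x/x) = -1.6943 × 51/136.1774 ≈ -0.635.
|E| ≈ 0.635 < 1, so demand is inelastic.

inelastic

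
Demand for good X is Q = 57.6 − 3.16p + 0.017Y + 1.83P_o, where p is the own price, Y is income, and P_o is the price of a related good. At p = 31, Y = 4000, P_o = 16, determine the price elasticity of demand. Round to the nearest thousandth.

-1.721

At the given point, Q = 57.6 − 3.16(31) + 0.017(4000) + 1.83(16) = 57.6 − 97.96 + 68 + 29.28 = 56.92.
∂Q/∂p = −3.16, so E_p = (−3.16)·(31/56.92) ≈ -1.721.
|E_p| > 1: demand is elastic.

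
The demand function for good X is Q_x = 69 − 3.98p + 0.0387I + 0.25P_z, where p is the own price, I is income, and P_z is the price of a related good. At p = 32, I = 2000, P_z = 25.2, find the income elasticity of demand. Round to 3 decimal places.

3.054

Substituting, Q_x = 69 − 3.98(32) + 0.0387(2000) + 0.25(25.2) = 69 − 127.36 + 77.4 + 6.3 = 25.34.
∂Q_x/∂I = +0.0387, so E_I = 0.0387·(2000/25.34) ≈ 3.054.
E_I > 1: normal good (luxury).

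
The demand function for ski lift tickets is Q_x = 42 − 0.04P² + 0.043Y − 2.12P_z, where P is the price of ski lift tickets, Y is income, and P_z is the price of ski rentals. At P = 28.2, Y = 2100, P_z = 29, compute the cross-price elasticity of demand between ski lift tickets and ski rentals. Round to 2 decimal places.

Substituting, Q_x = 42 − 0.04(28.2)² + 0.043(2100) − 2.12(29) = 42 − 31.8096 + 90.3 − 61.48 = 39.0104.
∂Q_x/∂P_z = −2.12, so E_xy = -2.12·(29/39.0104) ≈ -1.58.
E_xy < 0: the goods are complements.

-1.58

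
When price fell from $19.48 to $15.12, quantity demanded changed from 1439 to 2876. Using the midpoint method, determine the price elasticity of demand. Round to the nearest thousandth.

%ΔQ = (2876 − 1439)/[(1439 + 2876)/2] = 1437/2157.5 ≈ 0.6660.
%Δp = (15.12 − 19.48)/[(19.48 + 15.12)/2] = -4.36/17.3 ≈ -0.2520.
Arc elasticity E = %ΔQ/%Δp ≈ 0.6660/-0.2520 ≈ -2.643.
|E| > 1: demand is elastic over this range.

-2.643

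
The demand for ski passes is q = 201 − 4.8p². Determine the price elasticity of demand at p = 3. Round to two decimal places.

At p = 3, q = 157.8.
dq/dp = −2·4.8·p = −28.8.
Point elasticity E = (dq/dp)·(p/q) = -28.8 × 3/157.8 ≈ -0.55.
|E| < 1, so demand is inelastic at this price.

-0.55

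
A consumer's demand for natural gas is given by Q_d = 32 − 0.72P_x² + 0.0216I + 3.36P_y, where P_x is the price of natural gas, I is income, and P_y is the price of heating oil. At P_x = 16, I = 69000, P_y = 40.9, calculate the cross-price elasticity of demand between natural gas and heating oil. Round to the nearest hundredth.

Evaluating quantity at (P_x, I, P_y) gives Q_d = 32 − 0.72(16)² + 0.0216(69000) + 3.36(40.9) = 32 − 184.32 + 1490.4 + 137.424 = 1475.504.
∂Q_d/∂P_y = +3.36, so E_xy = 3.36·(40.9/1475.504) ≈ 0.09.
E_xy > 0: the goods are substitutes.

0.09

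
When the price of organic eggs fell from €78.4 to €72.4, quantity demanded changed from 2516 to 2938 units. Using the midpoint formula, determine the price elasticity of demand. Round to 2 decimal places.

-1.94

%ΔQ = (2938 − 2516)/[(2516 + 2938)/2] = 422/2727 ≈ 0.1547.
%Δp = (72.4 − 78.4)/[(78.4 + 72.4)/2] = -6/75.4 ≈ -0.0796.
Arc elasticity E = %ΔQ/%Δp ≈ 0.1547/-0.0796 ≈ -1.94.
|E| > 1: demand is elastic over this range.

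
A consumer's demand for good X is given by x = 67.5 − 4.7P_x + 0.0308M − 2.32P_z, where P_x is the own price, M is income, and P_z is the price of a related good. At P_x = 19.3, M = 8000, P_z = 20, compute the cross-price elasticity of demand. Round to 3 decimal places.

First evaluate x: 67.5 − 4.7(19.3) + 0.0308(8000) − 2.32(20) = 67.5 − 90.71 + 246.4 − 46.4 = 176.79.
∂x/∂P_z = −2.32, so E_xy = -2.32·(20/176.79) ≈ -0.262.
E_xy < 0: the goods are complements.

-0.262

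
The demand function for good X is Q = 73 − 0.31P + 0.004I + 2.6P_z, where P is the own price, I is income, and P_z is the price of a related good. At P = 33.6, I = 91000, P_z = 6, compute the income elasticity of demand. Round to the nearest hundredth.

At the given point, Q = 73 − 0.31(33.6) + 0.004(91000) + 2.6(6) = 73 − 10.416 + 364 + 15.6 = 442.184.
∂Q/∂I = +0.004, so E_I = 0.004·(91000/442.184) ≈ 0.82.
E_I ∈ (0,1): normal good (necessity).

0.82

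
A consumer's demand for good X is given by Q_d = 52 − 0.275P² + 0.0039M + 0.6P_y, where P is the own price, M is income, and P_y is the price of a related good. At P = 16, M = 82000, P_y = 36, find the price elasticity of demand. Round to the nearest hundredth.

-0.44

Q_d = 52 − 0.275(16)² + 0.0039(82000) + 0.6(36) = 52 − 70.4 + 319.8 + 21.6 = 323.
∂Q_d/∂P = −2·0.275·P = -8.8, so E_p = -8.8·(16/323) ≈ -0.44.
|E_p| < 1: demand is inelastic.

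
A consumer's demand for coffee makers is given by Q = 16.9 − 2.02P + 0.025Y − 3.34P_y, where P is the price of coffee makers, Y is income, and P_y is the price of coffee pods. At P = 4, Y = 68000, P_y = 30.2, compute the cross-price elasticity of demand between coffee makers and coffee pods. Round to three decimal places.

At the given point, Q = 16.9 − 2.02(4) + 0.025(68000) − 3.34(30.2) = 16.9 − 8.08 + 1700 − 100.868 = 1607.952.
∂Q/∂P_y = −3.34, so E_xy = -3.34·(30.2/1607.952) ≈ -0.063.
E_xy < 0: the goods are complements.

-0.063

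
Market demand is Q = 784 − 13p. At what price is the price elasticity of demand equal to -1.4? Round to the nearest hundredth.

35.18

Set −bp/(a − bp) = −1.4 ⇒ bp = 1.4(a − bp) ⇒ bp(1+1.4) = 1.4·a.
p = 1.4·784/(13·2.4) ≈ 35.18.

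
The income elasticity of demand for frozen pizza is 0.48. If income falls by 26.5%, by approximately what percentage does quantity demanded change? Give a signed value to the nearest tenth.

%ΔQ ≈ E × %ΔI = (0.48) × (-26.5%) ≈ -12.7%.

-12.7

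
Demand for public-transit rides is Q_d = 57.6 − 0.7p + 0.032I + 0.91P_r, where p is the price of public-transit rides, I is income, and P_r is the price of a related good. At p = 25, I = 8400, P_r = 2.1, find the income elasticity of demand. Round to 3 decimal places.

Evaluating quantity at (p, I, P_r) gives Q_d = 57.6 − 0.7(25) + 0.032(8400) + 0.91(2.1) = 57.6 − 17.5 + 268.8 + 1.911 = 310.811.
∂Q_d/∂I = +0.032, so E_I = 0.032·(8400/310.811) ≈ 0.865.
E_I ∈ (0,1): normal good (necessity).

0.865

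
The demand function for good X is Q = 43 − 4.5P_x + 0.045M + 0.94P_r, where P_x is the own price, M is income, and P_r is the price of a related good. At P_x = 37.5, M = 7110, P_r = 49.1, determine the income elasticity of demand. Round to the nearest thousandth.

1.331

First evaluate Q: 43 − 4.5(37.5) + 0.045(7110) + 0.94(49.1) = 43 − 168.75 + 319.95 + 46.154 = 240.354.
∂Q/∂M = +0.045, so E_I = 0.045·(7110/240.354) ≈ 1.331.
E_I > 1: normal good (luxury).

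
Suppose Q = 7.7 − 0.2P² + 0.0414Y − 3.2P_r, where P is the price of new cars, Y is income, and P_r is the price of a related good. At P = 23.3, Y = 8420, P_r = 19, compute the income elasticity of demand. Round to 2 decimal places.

At the given point, Q = 7.7 − 0.2(23.3)² + 0.0414(8420) − 3.2(19) = 7.7 − 108.578 + 348.588 − 60.8 = 186.91.
∂Q/∂Y = +0.0414, so E_I = 0.0414·(8420/186.91) ≈ 1.87.
E_I > 1: normal good (luxury).

1.87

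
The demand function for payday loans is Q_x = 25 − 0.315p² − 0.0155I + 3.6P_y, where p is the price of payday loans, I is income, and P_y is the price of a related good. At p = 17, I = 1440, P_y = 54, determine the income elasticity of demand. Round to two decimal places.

Q_x = 25 − 0.315(17)² − 0.0155(1440) + 3.6(54) = 25 − 91.035 − 22.32 + 194.4 = 106.045.
∂Q_x/∂I = −0.0155, so E_I = -0.0155·(1440/106.045) ≈ -0.21.
E_I < 0: inferior good.

-0.21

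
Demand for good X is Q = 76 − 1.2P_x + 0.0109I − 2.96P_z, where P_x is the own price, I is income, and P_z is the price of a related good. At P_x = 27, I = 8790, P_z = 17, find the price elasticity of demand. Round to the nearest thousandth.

First evaluate Q: 76 − 1.2(27) + 0.0109(8790) − 2.96(17) = 76 − 32.4 + 95.811 − 50.32 = 89.091.
∂Q/∂P_x = −1.2, so E_p = (−1.2)·(27/89.091) ≈ -0.364.
|E_p| < 1: demand is inelastic.

-0.364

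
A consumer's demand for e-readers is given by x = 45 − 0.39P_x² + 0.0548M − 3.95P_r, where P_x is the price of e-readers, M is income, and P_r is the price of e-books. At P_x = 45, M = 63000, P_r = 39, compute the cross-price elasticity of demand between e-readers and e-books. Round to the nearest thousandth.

-0.060

First evaluate x: 45 − 0.39(45)² + 0.0548(63000) − 3.95(39) = 45 − 789.75 + 3452.4 − 154.05 = 2553.6.
∂x/∂P_r = −3.95, so E_xy = -3.95·(39/2553.6) ≈ -0.060.
E_xy < 0: the goods are complements.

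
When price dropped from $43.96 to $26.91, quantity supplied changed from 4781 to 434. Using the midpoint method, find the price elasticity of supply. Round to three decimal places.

%Δq = (434 − 4781)/[(4781 + 434)/2] = -4347/2607.5 ≈ -1.6671.
%ΔP = (26.91 − 43.96)/[(43.96 + 26.91)/2] = -17.05/35.435 ≈ -0.4812.
Arc elasticity E = %Δq/%ΔP ≈ -1.6671/-0.4812 ≈ 3.465.
|E| > 1: supply is elastic over this range.

3.465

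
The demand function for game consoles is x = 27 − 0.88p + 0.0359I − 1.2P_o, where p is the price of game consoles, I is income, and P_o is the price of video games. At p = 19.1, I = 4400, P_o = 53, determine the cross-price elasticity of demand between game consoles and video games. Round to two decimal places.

-0.61

Evaluating quantity at (p, I, P_o) gives x = 27 − 0.88(19.1) + 0.0359(4400) − 1.2(53) = 27 − 16.808 + 157.96 − 63.6 = 104.552.
∂x/∂P_o = −1.2, so E_xy = -1.2·(53/104.552) ≈ -0.61.
E_xy < 0: the goods are complements.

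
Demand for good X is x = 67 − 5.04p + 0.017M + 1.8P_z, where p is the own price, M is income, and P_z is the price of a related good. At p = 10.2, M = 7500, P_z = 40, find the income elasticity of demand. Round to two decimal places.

0.59

At the given point, x = 67 − 5.04(10.2) + 0.017(7500) + 1.8(40) = 67 − 51.408 + 127.5 + 72 = 215.092.
∂x/∂M = +0.017, so E_I = 0.017·(7500/215.092) ≈ 0.59.
E_I ∈ (0,1): normal good (necessity).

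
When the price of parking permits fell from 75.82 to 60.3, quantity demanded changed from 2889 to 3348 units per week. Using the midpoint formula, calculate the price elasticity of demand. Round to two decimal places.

-0.65

%Δq = (3348 − 2889)/[(2889 + 3348)/2] = 459/3118.5 ≈ 0.1472.
%Δp = (60.3 − 75.82)/[(75.82 + 60.3)/2] = -15.52/68.06 ≈ -0.2280.
Arc elasticity E = %Δq/%Δp ≈ 0.1472/-0.2280 ≈ -0.65.
|E| < 1: demand is inelastic over this range.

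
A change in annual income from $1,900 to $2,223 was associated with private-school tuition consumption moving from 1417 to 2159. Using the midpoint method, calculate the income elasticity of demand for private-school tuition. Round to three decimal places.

%ΔQ = (2159 − 1417)/[(1417+2159)/2] = 742/1788 ≈ 0.4150.
%ΔI = (2,223 − 1,900)/[(1,900+2,223)/2] = 323/2061.5 ≈ 0.1567.
E_I = %ΔQ/%ΔI ≈ 2.649.
E_I > 1: normal good (luxury).

2.649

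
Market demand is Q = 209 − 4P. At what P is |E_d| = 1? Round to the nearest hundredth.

26.13

For linear demand Q = a − bP, E = −bP/(a − bP). |E| = 1 ⇒ bP = a − bP ⇒ P = a/(2b).
P = 209/(2·4) ≈ 26.13.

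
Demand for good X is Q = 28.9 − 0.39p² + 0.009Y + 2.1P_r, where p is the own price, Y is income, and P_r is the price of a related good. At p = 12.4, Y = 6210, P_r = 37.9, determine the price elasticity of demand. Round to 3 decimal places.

-1.149

Substituting, Q = 28.9 − 0.39(12.4)² + 0.009(6210) + 2.1(37.9) = 28.9 − 59.9664 + 55.89 + 79.59 = 104.4136.
∂Q/∂p = −2·0.39·p = -9.672, so E_p = -9.672·(12.4/104.4136) ≈ -1.149.
|E_p| > 1: demand is elastic.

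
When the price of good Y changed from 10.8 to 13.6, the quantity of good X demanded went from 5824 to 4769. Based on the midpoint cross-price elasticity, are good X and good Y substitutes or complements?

%ΔQ_x = (4769 − 5824)/[(5824+4769)/2] = -1055/5296.5 ≈ -0.1992.
%ΔP_y = (13.6 − 10.8)/[(10.8+13.6)/2] ≈ 0.2295.
E_xy = -0.1992/0.2295 ≈ -0.868.
E_xy < 0, so the goods are complements.

complements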